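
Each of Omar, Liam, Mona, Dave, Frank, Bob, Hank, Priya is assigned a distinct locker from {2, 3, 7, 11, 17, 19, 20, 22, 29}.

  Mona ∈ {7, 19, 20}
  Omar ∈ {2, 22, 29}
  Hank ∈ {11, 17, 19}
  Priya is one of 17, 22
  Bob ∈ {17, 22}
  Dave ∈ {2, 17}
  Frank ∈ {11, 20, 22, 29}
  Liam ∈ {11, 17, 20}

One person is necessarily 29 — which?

Among the 8 variables, 7 fits only Mona (and all 8 values in {2, 7, 11, 17, 19, 20, 22, 29} must be used), so Mona = 7.
The 7 still-open variables draw from only 7 values {2, 11, 17, 19, 20, 22, 29}, so each is used; only Hank can be 19, hence Hank = 19.
Bob and Priya share exactly the 2 values {17, 22}; by pigeonhole those values go to them, so strike 17, 22 from Omar, Liam, Dave, Frank.
That leaves Dave = 2. So Omar can't be 2.
So 29 goes to Omar.

Omar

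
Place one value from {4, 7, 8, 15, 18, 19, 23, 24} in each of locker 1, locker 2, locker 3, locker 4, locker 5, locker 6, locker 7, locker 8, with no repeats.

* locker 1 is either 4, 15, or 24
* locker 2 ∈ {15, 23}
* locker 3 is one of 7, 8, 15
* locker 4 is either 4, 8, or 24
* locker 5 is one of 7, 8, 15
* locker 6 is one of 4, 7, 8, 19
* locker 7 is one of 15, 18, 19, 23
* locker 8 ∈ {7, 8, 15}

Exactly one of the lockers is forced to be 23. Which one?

locker 2

The 8 variables together cover exactly {4, 7, 8, 15, 18, 19, 23, 24} — 8 values for 8 variables — and 18 appears only in locker 7's list, so locker 7 = 18.
Among the 7 still-open variables, 19 fits only locker 6 (and all 7 values in {4, 7, 8, 15, 19, 23, 24} must be used), so locker 6 = 19.
Among the 6 still-open variables, 23 fits only locker 2 (and all 6 values in {4, 7, 8, 15, 23, 24} must be used), so locker 2 = 23.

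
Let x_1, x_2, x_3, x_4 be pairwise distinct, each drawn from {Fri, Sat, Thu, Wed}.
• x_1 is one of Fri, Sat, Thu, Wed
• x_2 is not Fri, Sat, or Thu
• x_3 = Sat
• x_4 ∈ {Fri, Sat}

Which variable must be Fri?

x_4

x_2's domain is down to {Wed}, so x_2 = Wed. Strike Wed from x_1.
x_3's domain is down to {Sat}, so x_3 = Sat. Remove Sat from x_1, x_4.
So Fri goes to x_4.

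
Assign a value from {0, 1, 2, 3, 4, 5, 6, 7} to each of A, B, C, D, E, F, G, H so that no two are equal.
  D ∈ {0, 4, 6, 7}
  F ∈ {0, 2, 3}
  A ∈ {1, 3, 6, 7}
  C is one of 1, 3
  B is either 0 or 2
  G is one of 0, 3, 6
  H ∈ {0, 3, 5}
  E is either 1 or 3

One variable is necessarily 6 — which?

G

Among the 8 variables, 4 fits only D (and all 8 values in {0, 1, 2, 3, 4, 5, 6, 7} must be used), so D = 4.
The 7 still-open variables draw from only 7 values {0, 1, 2, 3, 5, 6, 7}, so each is used; only H can be 5, hence H = 5.
The 6 still-open variables together cover exactly {0, 1, 2, 3, 6, 7} — 6 values for 6 variables — and 7 appears only in A's list, so A = 7.
The 5 still-open variables draw from only 5 values {0, 1, 2, 3, 6}, so each is used; only G can be 6, hence G = 6.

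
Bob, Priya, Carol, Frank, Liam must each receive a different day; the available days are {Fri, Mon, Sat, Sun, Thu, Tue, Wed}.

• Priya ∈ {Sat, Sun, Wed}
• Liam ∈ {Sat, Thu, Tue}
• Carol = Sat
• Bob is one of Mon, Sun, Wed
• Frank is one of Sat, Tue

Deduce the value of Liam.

Thu

Carol has just one choice, so Carol = Sat. So Priya, Frank, Liam can't be Sat.
Frank must be Tue (only option left). Remove Tue from Liam.
So Liam = Thu.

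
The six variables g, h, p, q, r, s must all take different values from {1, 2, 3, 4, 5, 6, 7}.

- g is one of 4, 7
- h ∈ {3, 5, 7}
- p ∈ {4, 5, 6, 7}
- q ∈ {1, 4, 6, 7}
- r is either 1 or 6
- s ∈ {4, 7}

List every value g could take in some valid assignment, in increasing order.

4, 7

The 6 variables together cover exactly {1, 3, 4, 5, 6, 7} — 6 values for 6 variables — and 3 appears only in h's list, so h = 3.
The 5 still-open variables together cover exactly {1, 4, 5, 6, 7} — 5 values for 5 variables — and 5 appears only in p's list, so p = 5.
g and s share exactly the 2 values {4, 7}; by pigeonhole those values go to them, so strike 4, 7 from q.
No further eliminations apply; g can still be any of 4, 7.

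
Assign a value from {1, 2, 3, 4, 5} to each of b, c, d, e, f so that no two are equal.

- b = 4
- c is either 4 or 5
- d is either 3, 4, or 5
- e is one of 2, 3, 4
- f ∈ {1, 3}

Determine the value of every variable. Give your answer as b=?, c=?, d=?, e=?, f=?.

b=4, c=5, d=3, e=2, f=1

b must be 4 (only option left). Strike 4 from c, d, e.
That leaves c = 5. Remove 5 from d.
That leaves d = 3. So e, f can't be 3.
e's domain is down to {2}, so e = 2.
That leaves f = 1.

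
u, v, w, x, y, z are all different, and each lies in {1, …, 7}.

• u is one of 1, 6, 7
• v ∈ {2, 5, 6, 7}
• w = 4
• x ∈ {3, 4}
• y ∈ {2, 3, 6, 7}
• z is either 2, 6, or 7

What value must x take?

3

w has just one choice, so w = 4. Eliminate 4 elsewhere: x.
So x = 3.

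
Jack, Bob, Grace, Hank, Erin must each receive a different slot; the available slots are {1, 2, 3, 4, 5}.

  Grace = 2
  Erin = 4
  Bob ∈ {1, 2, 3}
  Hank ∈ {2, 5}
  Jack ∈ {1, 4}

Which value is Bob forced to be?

3

Grace has just one choice, so Grace = 2. Remove 2 from Bob, Hank.
Hank has just one choice, so Hank = 5.
Erin must be 4 (only option left). Remove 4 from Jack.
Jack's domain is down to {1}, so Jack = 1. Remove 1 from Bob.
So Bob = 3.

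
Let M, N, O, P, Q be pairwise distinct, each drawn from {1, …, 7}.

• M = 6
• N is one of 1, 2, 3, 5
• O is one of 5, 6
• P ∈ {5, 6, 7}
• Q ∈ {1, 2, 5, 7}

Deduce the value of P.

M's domain is down to {6}, so M = 6. Eliminate 6 elsewhere: O, P.
O has just one choice, so O = 5. So N, P, Q can't be 5.
So P = 7.

7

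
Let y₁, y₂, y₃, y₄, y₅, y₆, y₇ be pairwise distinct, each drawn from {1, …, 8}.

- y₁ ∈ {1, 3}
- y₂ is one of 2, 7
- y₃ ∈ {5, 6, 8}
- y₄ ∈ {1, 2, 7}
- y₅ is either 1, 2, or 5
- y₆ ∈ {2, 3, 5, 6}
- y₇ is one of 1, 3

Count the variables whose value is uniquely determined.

3

The 7 variables together cover exactly {1, 2, 3, 5, 6, 7, 8} — 7 values for 7 variables — and 8 appears only in y₃'s list, so y₃ = 8.
The 6 still-open variables together cover exactly {1, 2, 3, 5, 6, 7} — 6 values for 6 variables — and 6 appears only in y₆'s list, so y₆ = 6.
The 5 still-open variables draw from only 5 values {1, 2, 3, 5, 7}, so each is used; only y₅ can be 5, hence y₅ = 5.
y₁ and y₇ between them cover only {1, 3} — a naked pair. Remove those values from y₄.
Determined: y₃=8, y₅=5, y₆=6. The other variables each still have more than one consistent value. That makes 3.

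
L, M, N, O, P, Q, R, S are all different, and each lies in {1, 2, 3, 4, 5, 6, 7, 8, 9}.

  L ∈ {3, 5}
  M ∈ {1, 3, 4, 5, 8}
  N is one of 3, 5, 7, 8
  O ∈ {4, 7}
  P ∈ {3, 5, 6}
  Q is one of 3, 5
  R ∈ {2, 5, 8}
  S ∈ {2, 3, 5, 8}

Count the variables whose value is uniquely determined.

4

The 8 variables together cover exactly {1, 2, 3, 4, 5, 6, 7, 8} — 8 values for 8 variables — and 1 appears only in M's list, so M = 1.
Among the 7 still-open variables, 4 fits only O (and all 7 values in {2, 3, 4, 5, 6, 7, 8} must be used), so O = 4.
The 6 still-open variables together cover exactly {2, 3, 5, 6, 7, 8} — 6 values for 6 variables — and 6 appears only in P's list, so P = 6.
The 5 still-open variables together cover exactly {2, 3, 5, 7, 8} — 5 values for 5 variables — and 7 appears only in N's list, so N = 7.
L and Q share exactly the 2 values {3, 5}; by pigeonhole those values go to them, so strike 3, 5 from R, S.
Determined: M=1, N=7, O=4, P=6. The other variables each still have more than one consistent value. That makes 4.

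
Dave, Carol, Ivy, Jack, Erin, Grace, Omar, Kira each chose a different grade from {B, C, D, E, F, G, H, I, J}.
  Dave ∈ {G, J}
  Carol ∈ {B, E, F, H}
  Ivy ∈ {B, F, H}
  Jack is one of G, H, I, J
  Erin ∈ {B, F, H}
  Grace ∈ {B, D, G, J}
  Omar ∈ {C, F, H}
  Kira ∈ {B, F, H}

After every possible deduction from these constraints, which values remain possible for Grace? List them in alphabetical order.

D, G, J

Ivy, Erin, Kira share exactly the 3 values {B, F, H}; by pigeonhole those values go to them, so strike B, F, H from Carol, Jack, Grace, Omar.
That leaves Carol = E.
Omar has just one choice, so Omar = C.
No further eliminations apply; Grace can still be any of D, G, J.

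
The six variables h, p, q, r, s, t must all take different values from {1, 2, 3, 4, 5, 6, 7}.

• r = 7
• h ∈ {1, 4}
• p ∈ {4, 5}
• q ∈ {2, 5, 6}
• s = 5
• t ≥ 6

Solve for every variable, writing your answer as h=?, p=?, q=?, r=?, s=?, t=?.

h=1, p=4, q=2, r=7, s=5, t=6

r must be 7 (only option left). Strike 7 from t.
That leaves s = 5. Eliminate 5 elsewhere: p, q.
That leaves t = 6. Eliminate 6 elsewhere: q.
p's domain is down to {4}, so p = 4. Eliminate 4 elsewhere: h.
That leaves q = 2.
That leaves h = 1.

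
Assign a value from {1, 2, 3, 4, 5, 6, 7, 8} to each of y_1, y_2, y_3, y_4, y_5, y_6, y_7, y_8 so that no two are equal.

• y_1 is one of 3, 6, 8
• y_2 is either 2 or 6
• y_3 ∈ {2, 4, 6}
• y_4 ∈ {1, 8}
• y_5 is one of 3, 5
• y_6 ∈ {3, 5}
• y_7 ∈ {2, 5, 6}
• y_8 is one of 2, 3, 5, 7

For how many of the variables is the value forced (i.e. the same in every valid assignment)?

The 8 variables together cover exactly {1, 2, 3, 4, 5, 6, 7, 8} — 8 values for 8 variables — and 1 appears only in y_4's list, so y_4 = 1.
Among the 7 still-open variables, 4 fits only y_3 (and all 7 values in {2, 3, 4, 5, 6, 7, 8} must be used), so y_3 = 4.
The 6 still-open variables together cover exactly {2, 3, 5, 6, 7, 8} — 6 values for 6 variables — and 7 appears only in y_8's list, so y_8 = 7.
The 5 still-open variables together cover exactly {2, 3, 5, 6, 8} — 5 values for 5 variables — and 8 appears only in y_1's list, so y_1 = 8.
y_5 and y_6 share exactly the 2 values {3, 5}; by pigeonhole those values go to them, so strike 3, 5 from y_7.
Determined: y_1=8, y_3=4, y_4=1, y_8=7. The other variables each still have more than one consistent value. That makes 4.

4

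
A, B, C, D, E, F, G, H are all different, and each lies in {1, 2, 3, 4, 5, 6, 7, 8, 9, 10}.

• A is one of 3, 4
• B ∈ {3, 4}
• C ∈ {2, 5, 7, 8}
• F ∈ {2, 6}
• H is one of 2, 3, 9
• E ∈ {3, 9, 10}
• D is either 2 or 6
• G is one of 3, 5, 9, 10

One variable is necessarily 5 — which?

A and B between them cover only {3, 4} — a naked pair. Remove those values from E, G, H.
The 2 variables D and F are confined to {2, 6}, which locks those values in; drop them from C, H.
H's domain is down to {9}, so H = 9. Strike 9 from E, G.
E has just one choice, so E = 10. Strike 10 from G.
So 5 goes to G.

G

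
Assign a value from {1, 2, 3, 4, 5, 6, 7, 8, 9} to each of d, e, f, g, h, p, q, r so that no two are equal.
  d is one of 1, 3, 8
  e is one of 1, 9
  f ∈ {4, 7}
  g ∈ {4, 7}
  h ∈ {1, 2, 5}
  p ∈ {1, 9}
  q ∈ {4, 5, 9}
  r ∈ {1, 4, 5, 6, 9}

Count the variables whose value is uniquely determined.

3

The 2 variables e and p are confined to {1, 9}, which locks those values in; drop them from d, h, q, r.
f and g between them cover only {4, 7} — a naked pair. Remove those values from q, r.
q has just one choice, so q = 5. Remove 5 from h, r.
r must be 6 (only option left).
h must be 2 (only option left).
Determined: h=2, q=5, r=6. The other variables each still have more than one consistent value. That makes 3.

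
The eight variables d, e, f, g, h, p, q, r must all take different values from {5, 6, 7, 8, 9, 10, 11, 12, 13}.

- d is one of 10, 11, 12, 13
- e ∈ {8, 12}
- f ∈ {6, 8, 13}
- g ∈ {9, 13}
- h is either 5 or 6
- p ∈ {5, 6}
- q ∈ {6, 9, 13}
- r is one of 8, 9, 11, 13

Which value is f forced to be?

Among the 8 variables, 10 fits only d (and all 8 values in {5, 6, 8, 9, 10, 11, 12, 13} must be used), so d = 10.
The 7 still-open variables draw from only 7 values {5, 6, 8, 9, 11, 12, 13}, so each is used; only r can be 11, hence r = 11.
The 6 still-open variables together cover exactly {5, 6, 8, 9, 12, 13} — 6 values for 6 variables — and 12 appears only in e's list, so e = 12.
Among the 5 still-open variables, 8 fits only f (and all 5 values in {5, 6, 8, 9, 13} must be used), so f = 8.

8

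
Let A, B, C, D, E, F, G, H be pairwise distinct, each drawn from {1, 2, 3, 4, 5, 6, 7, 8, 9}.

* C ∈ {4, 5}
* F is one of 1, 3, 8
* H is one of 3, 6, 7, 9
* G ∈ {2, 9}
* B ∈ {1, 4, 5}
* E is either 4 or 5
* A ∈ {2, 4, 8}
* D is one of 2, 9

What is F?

C and E between them cover only {4, 5} — a naked pair. Remove those values from A, B.
That leaves B = 1. Remove 1 from F.
D and G between them cover only {2, 9} — a naked pair. Remove those values from A, H.
A's domain is down to {8}, so A = 8. Strike 8 from F.
So F = 3.

3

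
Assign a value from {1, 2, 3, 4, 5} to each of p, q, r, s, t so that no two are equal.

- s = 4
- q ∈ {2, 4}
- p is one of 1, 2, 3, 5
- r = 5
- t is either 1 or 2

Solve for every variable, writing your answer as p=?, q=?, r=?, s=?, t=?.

p=3, q=2, r=5, s=4, t=1

r must be 5 (only option left). Strike 5 from p.
s must be 4 (only option left). So q can't be 4.
q's domain is down to {2}, so q = 2. Strike 2 from p, t.
t has just one choice, so t = 1. Eliminate 1 elsewhere: p.
p must be 3 (only option left).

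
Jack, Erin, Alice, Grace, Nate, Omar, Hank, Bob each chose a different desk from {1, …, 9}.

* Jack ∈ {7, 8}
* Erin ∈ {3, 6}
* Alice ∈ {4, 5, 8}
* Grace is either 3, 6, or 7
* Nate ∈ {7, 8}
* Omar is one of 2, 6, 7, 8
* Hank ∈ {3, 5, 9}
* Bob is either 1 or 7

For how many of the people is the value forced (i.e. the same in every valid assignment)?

2

Jack and Nate between them cover only {7, 8} — a naked pair. Remove those values from Alice, Grace, Omar, Bob.
Bob's domain is down to {1}, so Bob = 1.
Erin and Grace between them cover only {3, 6} — a naked pair. Remove those values from Omar, Hank.
Omar's domain is down to {2}, so Omar = 2.
Determined: Omar=2, Bob=1. The other people each still have more than one consistent value. That makes 2.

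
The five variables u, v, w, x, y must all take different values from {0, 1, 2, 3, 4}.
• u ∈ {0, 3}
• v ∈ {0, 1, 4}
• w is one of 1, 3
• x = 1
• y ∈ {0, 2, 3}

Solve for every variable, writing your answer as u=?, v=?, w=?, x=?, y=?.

x's domain is down to {1}, so x = 1. Eliminate 1 elsewhere: v, w.
w has just one choice, so w = 3. Remove 3 from u, y.
u's domain is down to {0}, so u = 0. So v, y can't be 0.
v's domain is down to {4}, so v = 4.
y must be 2 (only option left).

u=0, v=4, w=3, x=1, y=2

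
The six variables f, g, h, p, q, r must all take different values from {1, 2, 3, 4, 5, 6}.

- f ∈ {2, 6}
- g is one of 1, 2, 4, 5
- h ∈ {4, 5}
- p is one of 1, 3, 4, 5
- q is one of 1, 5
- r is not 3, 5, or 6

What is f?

The 6 variables draw from only 6 values {1, 2, 3, 4, 5, 6}, so each is used; only p can be 3, hence p = 3.
The 5 still-open variables together cover exactly {1, 2, 4, 5, 6} — 5 values for 5 variables — and 6 appears only in f's list, so f = 6.

6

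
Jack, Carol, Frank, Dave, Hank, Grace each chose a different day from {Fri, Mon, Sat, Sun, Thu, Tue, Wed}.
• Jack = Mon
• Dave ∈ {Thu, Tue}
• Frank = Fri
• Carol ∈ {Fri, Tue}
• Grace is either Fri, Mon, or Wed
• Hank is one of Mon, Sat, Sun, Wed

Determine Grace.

Jack must be Mon (only option left). Eliminate Mon elsewhere: Hank, Grace.
Frank must be Fri (only option left). Eliminate Fri elsewhere: Carol, Grace.
So Grace = Wed.

Wed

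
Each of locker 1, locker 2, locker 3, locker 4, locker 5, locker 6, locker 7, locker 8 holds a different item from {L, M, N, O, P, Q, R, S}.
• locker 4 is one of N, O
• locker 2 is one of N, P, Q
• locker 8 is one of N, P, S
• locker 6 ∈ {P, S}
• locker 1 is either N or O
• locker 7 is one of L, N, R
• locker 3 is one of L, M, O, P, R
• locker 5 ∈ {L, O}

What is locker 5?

Among the 8 variables, M fits only locker 3 (and all 8 values in {L, M, N, O, P, Q, R, S} must be used), so locker 3 = M.
Among the 7 still-open variables, Q fits only locker 2 (and all 7 values in {L, N, O, P, Q, R, S} must be used), so locker 2 = Q.
Among the 6 still-open variables, R fits only locker 7 (and all 6 values in {L, N, O, P, R, S} must be used), so locker 7 = R.
The 5 still-open variables draw from only 5 values {L, N, O, P, S}, so each is used; only locker 5 can be L, hence locker 5 = L.

L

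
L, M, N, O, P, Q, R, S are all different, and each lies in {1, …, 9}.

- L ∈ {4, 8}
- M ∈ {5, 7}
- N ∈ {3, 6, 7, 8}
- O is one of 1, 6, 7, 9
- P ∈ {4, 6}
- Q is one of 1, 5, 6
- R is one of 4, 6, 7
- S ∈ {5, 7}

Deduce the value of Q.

The 8 variables together cover exactly {1, 3, 4, 5, 6, 7, 8, 9} — 8 values for 8 variables — and 3 appears only in N's list, so N = 3.
Among the 7 still-open variables, 8 fits only L (and all 7 values in {1, 4, 5, 6, 7, 8, 9} must be used), so L = 8.
Among the 6 still-open variables, 9 fits only O (and all 6 values in {1, 4, 5, 6, 7, 9} must be used), so O = 9.
The 5 still-open variables together cover exactly {1, 4, 5, 6, 7} — 5 values for 5 variables — and 1 appears only in Q's list, so Q = 1.

1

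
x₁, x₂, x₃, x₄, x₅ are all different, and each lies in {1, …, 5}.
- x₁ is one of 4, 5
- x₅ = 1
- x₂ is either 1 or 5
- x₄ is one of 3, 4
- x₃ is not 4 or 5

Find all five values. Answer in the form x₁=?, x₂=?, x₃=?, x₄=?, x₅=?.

x₅ must be 1 (only option left). Remove 1 from x₂, x₃.
x₂ must be 5 (only option left). Eliminate 5 elsewhere: x₁.
That leaves x₁ = 4. Remove 4 from x₄.
x₄ must be 3 (only option left). So x₃ can't be 3.
x₃ has just one choice, so x₃ = 2.

x₁=4, x₂=5, x₃=2, x₄=3, x₅=1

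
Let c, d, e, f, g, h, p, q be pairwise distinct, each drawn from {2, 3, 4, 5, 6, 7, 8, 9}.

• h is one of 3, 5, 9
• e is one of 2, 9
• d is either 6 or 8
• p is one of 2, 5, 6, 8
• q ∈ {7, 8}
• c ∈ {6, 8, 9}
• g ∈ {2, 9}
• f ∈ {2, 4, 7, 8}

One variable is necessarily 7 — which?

q

The 8 variables together cover exactly {2, 3, 4, 5, 6, 7, 8, 9} — 8 values for 8 variables — and 3 appears only in h's list, so h = 3.
The 7 still-open variables draw from only 7 values {2, 4, 5, 6, 7, 8, 9}, so each is used; only f can be 4, hence f = 4.
Among the 6 still-open variables, 5 fits only p (and all 6 values in {2, 5, 6, 7, 8, 9} must be used), so p = 5.
Among the 5 still-open variables, 7 fits only q (and all 5 values in {2, 6, 7, 8, 9} must be used), so q = 7.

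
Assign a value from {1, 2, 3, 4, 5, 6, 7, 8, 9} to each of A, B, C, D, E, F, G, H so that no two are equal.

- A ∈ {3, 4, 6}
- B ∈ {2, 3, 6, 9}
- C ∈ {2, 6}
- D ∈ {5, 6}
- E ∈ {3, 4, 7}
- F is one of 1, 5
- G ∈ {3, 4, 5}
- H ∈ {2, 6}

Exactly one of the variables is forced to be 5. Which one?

The 8 variables draw from only 8 values {1, 2, 3, 4, 5, 6, 7, 9}, so each is used; only F can be 1, hence F = 1.
The 7 still-open variables draw from only 7 values {2, 3, 4, 5, 6, 7, 9}, so each is used; only E can be 7, hence E = 7.
The 6 still-open variables draw from only 6 values {2, 3, 4, 5, 6, 9}, so each is used; only B can be 9, hence B = 9.
C and H share exactly the 2 values {2, 6}; by pigeonhole those values go to them, so strike 2, 6 from A, D.
So 5 goes to D.

D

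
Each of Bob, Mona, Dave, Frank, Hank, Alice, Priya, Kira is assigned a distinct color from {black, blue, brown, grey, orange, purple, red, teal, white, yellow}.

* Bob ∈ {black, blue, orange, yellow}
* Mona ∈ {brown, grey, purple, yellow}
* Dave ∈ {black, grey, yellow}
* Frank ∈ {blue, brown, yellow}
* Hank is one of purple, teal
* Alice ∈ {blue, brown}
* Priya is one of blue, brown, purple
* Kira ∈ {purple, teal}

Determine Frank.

The 8 variables together cover exactly {black, blue, brown, grey, orange, purple, teal, yellow} — 8 values for 8 variables — and orange appears only in Bob's list, so Bob = orange.
The 7 still-open variables draw from only 7 values {black, blue, brown, grey, purple, teal, yellow}, so each is used; only Dave can be black, hence Dave = black.
The 6 still-open variables draw from only 6 values {blue, brown, grey, purple, teal, yellow}, so each is used; only Mona can be grey, hence Mona = grey.
The 5 still-open variables together cover exactly {blue, brown, purple, teal, yellow} — 5 values for 5 variables — and yellow appears only in Frank's list, so Frank = yellow.

yellow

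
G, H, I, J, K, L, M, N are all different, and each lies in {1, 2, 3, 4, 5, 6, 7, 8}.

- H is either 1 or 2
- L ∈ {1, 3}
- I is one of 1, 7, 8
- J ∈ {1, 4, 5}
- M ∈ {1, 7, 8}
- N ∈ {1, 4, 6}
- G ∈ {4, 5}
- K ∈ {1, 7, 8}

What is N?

6

The 8 variables together cover exactly {1, 2, 3, 4, 5, 6, 7, 8} — 8 values for 8 variables — and 2 appears only in H's list, so H = 2.
Among the 7 still-open variables, 3 fits only L (and all 7 values in {1, 3, 4, 5, 6, 7, 8} must be used), so L = 3.
Among the 6 still-open variables, 6 fits only N (and all 6 values in {1, 4, 5, 6, 7, 8} must be used), so N = 6.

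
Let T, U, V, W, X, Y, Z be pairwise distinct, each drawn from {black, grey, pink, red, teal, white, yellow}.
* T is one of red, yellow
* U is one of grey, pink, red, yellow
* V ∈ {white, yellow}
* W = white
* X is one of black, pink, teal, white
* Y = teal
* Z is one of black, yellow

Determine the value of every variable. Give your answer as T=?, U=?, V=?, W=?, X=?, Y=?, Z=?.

T=red, U=grey, V=yellow, W=white, X=pink, Y=teal, Z=black

W's domain is down to {white}, so W = white. Eliminate white elsewhere: V, X.
Y has just one choice, so Y = teal. Remove teal from X.
V has just one choice, so V = yellow. Remove yellow from T, U, Z.
Z's domain is down to {black}, so Z = black. Remove black from X.
T must be red (only option left). Eliminate red elsewhere: U.
X's domain is down to {pink}, so X = pink. Eliminate pink elsewhere: U.
U must be grey (only option left).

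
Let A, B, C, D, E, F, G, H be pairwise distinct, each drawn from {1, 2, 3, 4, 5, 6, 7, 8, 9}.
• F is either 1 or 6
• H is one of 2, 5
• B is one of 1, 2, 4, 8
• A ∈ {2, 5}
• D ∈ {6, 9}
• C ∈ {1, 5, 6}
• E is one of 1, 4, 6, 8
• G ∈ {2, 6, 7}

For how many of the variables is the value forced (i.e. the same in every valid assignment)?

The 8 variables together cover exactly {1, 2, 4, 5, 6, 7, 8, 9} — 8 values for 8 variables — and 7 appears only in G's list, so G = 7.
The 7 still-open variables together cover exactly {1, 2, 4, 5, 6, 8, 9} — 7 values for 7 variables — and 9 appears only in D's list, so D = 9.
A and H between them cover only {2, 5} — a naked pair. Remove those values from B, C.
C and F share exactly the 2 values {1, 6}; by pigeonhole those values go to them, so strike 1, 6 from B, E.
Determined: D=9, G=7. The other variables each still have more than one consistent value. That makes 2.

2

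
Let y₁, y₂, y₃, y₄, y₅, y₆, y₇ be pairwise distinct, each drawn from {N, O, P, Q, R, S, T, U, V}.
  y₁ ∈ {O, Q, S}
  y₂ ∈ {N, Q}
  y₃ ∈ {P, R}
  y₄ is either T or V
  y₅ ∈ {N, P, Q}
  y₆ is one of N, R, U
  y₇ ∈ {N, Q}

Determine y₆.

U

y₂ and y₇ between them cover only {N, Q} — a naked pair. Remove those values from y₁, y₅, y₆.
y₅ has just one choice, so y₅ = P. Eliminate P elsewhere: y₃.
That leaves y₃ = R. Remove R from y₆.
So y₆ = U.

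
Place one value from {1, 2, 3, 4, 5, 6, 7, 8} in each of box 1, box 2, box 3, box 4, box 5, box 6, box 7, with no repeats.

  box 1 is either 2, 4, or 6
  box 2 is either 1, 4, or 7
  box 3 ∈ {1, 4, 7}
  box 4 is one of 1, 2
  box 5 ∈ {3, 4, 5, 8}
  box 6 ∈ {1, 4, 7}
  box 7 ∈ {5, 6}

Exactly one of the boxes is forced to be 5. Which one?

box 7

box 2, box 3, box 6 share exactly the 3 values {1, 4, 7}; by pigeonhole those values go to them, so strike 1, 4, 7 from box 1, box 4, box 5.
That leaves box 4 = 2. So box 1 can't be 2.
That leaves box 1 = 6. Eliminate 6 elsewhere: box 7.
So 5 goes to box 7.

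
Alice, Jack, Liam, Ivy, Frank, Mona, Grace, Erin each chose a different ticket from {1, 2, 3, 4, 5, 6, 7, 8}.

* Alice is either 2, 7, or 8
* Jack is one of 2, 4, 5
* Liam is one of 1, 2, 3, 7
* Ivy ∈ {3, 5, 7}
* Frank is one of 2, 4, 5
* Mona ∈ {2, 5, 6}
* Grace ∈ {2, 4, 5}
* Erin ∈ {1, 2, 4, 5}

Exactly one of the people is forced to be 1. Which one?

The 8 variables draw from only 8 values {1, 2, 3, 4, 5, 6, 7, 8}, so each is used; only Mona can be 6, hence Mona = 6.
Among the 7 still-open variables, 8 fits only Alice (and all 7 values in {1, 2, 3, 4, 5, 7, 8} must be used), so Alice = 8.
The 3 variables Jack, Frank, Grace are confined to {2, 4, 5}, which locks those values in; drop them from Liam, Ivy, Erin.
So 1 goes to Erin.

Erin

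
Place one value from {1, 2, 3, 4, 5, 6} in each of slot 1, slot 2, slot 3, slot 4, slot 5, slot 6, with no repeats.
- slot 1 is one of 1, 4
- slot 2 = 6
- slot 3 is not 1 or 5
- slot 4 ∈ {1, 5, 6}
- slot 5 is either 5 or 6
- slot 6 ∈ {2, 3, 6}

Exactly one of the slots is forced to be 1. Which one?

slot 4

slot 2 has just one choice, so slot 2 = 6. Remove 6 from slot 3, slot 4, slot 5, slot 6.
That leaves slot 5 = 5. Eliminate 5 elsewhere: slot 4.
So 1 goes to slot 4.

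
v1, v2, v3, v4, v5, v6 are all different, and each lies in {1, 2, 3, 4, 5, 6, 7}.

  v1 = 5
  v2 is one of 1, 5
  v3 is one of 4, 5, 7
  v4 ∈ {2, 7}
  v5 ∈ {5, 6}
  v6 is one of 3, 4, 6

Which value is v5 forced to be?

v1's domain is down to {5}, so v1 = 5. Strike 5 from v2, v3, v5.
So v5 = 6.

6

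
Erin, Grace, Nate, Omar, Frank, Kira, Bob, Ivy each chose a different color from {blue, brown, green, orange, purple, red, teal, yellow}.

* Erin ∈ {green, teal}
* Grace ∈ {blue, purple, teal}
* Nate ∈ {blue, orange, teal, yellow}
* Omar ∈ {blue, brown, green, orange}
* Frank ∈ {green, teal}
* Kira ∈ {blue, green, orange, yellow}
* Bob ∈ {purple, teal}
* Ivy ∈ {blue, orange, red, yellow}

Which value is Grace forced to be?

The 8 variables together cover exactly {blue, brown, green, orange, purple, red, teal, yellow} — 8 values for 8 variables — and brown appears only in Omar's list, so Omar = brown.
Among the 7 still-open variables, red fits only Ivy (and all 7 values in {blue, green, orange, purple, red, teal, yellow} must be used), so Ivy = red.
The 2 variables Erin and Frank are confined to {green, teal}, which locks those values in; drop them from Grace, Nate, Kira, Bob.
Bob has just one choice, so Bob = purple. Strike purple from Grace.
So Grace = blue.

blue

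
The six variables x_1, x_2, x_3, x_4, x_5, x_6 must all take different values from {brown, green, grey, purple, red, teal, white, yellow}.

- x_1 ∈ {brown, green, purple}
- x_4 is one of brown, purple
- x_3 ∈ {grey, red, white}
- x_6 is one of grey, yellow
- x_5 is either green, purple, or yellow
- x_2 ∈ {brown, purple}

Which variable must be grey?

The 2 variables x_2 and x_4 are confined to {brown, purple}, which locks those values in; drop them from x_1, x_5.
x_1 must be green (only option left). Eliminate green elsewhere: x_5.
x_5 has just one choice, so x_5 = yellow. Strike yellow from x_6.
So grey goes to x_6.

x_6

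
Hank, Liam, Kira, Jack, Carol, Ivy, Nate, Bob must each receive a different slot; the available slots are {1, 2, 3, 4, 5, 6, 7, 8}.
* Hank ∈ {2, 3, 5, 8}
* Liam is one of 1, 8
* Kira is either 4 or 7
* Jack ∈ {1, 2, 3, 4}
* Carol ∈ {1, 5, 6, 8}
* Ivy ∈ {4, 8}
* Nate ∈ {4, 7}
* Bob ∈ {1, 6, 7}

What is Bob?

Kira and Nate between them cover only {4, 7} — a naked pair. Remove those values from Jack, Ivy, Bob.
Ivy has just one choice, so Ivy = 8. Eliminate 8 elsewhere: Hank, Liam, Carol.
That leaves Liam = 1. Remove 1 from Jack, Carol, Bob.
So Bob = 6.

6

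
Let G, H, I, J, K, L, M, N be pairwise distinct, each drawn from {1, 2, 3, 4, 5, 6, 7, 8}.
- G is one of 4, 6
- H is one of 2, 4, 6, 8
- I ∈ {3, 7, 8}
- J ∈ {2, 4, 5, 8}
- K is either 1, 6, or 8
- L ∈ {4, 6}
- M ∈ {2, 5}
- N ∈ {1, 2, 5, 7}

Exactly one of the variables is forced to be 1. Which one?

K

The 8 variables draw from only 8 values {1, 2, 3, 4, 5, 6, 7, 8}, so each is used; only I can be 3, hence I = 3.
Among the 7 still-open variables, 7 fits only N (and all 7 values in {1, 2, 4, 5, 6, 7, 8} must be used), so N = 7.
The 6 still-open variables together cover exactly {1, 2, 4, 5, 6, 8} — 6 values for 6 variables — and 1 appears only in K's list, so K = 1.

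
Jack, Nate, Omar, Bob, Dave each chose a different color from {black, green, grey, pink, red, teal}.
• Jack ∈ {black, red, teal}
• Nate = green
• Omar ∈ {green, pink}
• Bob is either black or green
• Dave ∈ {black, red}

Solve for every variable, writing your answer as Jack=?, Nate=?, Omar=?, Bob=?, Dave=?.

Jack=teal, Nate=green, Omar=pink, Bob=black, Dave=red

Nate has just one choice, so Nate = green. Eliminate green elsewhere: Omar, Bob.
That leaves Omar = pink.
That leaves Bob = black. Remove black from Jack, Dave.
Dave must be red (only option left). Remove red from Jack.
Jack's domain is down to {teal}, so Jack = teal.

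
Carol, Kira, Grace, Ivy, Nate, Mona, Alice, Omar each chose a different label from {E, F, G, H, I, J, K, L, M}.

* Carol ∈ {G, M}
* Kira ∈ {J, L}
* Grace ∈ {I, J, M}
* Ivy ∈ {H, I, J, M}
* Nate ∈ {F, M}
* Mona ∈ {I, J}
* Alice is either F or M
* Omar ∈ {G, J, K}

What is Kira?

L

Among the 8 variables, H fits only Ivy (and all 8 values in {F, G, H, I, J, K, L, M} must be used), so Ivy = H.
Among the 7 still-open variables, K fits only Omar (and all 7 values in {F, G, I, J, K, L, M} must be used), so Omar = K.
Among the 6 still-open variables, G fits only Carol (and all 6 values in {F, G, I, J, L, M} must be used), so Carol = G.
The 5 still-open variables together cover exactly {F, I, J, L, M} — 5 values for 5 variables — and L appears only in Kira's list, so Kira = L.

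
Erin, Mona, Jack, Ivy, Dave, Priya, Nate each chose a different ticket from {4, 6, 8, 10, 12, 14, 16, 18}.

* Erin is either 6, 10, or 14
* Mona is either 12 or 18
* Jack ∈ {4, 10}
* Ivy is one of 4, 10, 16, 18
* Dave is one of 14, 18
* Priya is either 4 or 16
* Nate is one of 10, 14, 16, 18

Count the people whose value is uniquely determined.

Among the 7 variables, 6 fits only Erin (and all 7 values in {4, 6, 10, 12, 14, 16, 18} must be used), so Erin = 6.
Among the 6 still-open variables, 12 fits only Mona (and all 6 values in {4, 10, 12, 14, 16, 18} must be used), so Mona = 12.
Determined: Erin=6, Mona=12. The other people each still have more than one consistent value. That makes 2.

2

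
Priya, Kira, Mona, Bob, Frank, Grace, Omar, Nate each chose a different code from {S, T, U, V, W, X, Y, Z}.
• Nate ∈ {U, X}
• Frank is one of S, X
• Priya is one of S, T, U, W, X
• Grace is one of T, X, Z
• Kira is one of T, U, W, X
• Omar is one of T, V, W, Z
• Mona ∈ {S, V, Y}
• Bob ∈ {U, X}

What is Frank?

S

The 8 variables draw from only 8 values {S, T, U, V, W, X, Y, Z}, so each is used; only Mona can be Y, hence Mona = Y.
The 7 still-open variables together cover exactly {S, T, U, V, W, X, Z} — 7 values for 7 variables — and V appears only in Omar's list, so Omar = V.
The 6 still-open variables draw from only 6 values {S, T, U, W, X, Z}, so each is used; only Grace can be Z, hence Grace = Z.
Bob and Nate share exactly the 2 values {U, X}; by pigeonhole those values go to them, so strike U, X from Priya, Kira, Frank.
So Frank = S.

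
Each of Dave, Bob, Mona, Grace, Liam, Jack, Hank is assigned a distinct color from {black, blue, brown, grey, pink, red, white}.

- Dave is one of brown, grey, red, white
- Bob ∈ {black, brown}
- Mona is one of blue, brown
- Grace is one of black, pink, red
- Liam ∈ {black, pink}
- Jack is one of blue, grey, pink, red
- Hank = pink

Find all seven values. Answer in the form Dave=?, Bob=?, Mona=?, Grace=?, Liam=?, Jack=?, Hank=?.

Hank has just one choice, so Hank = pink. Remove pink from Grace, Liam, Jack.
Liam must be black (only option left). Strike black from Bob, Grace.
Bob must be brown (only option left). Strike brown from Dave, Mona.
That leaves Mona = blue. So Jack can't be blue.
Grace must be red (only option left). Remove red from Dave, Jack.
Jack has just one choice, so Jack = grey. Strike grey from Dave.
That leaves Dave = white.

Dave=white, Bob=brown, Mona=blue, Grace=red, Liam=black, Jack=grey, Hank=pink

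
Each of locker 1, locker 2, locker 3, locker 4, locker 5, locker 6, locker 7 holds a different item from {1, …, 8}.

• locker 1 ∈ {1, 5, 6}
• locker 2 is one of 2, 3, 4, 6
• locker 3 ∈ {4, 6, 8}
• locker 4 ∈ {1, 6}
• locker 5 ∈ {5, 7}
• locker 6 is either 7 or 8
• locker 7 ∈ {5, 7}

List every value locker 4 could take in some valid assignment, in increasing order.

locker 5 and locker 7 share exactly the 2 values {5, 7}; by pigeonhole those values go to them, so strike 5, 7 from locker 1, locker 6.
locker 6's domain is down to {8}, so locker 6 = 8. Strike 8 from locker 3.
locker 1 and locker 4 between them cover only {1, 6} — a naked pair. Remove those values from locker 2, locker 3.
locker 3's domain is down to {4}, so locker 3 = 4. Remove 4 from locker 2.
No further eliminations apply; locker 4 can still be any of 1, 6.

1, 6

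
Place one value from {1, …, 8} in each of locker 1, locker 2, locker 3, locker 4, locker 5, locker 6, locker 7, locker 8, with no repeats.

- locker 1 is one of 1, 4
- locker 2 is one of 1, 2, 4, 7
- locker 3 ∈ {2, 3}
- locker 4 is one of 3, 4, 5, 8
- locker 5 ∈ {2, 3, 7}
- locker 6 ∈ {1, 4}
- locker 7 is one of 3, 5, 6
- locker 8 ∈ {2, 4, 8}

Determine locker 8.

Among the 8 variables, 6 fits only locker 7 (and all 8 values in {1, 2, 3, 4, 5, 6, 7, 8} must be used), so locker 7 = 6.
Among the 7 still-open variables, 5 fits only locker 4 (and all 7 values in {1, 2, 3, 4, 5, 7, 8} must be used), so locker 4 = 5.
Among the 6 still-open variables, 8 fits only locker 8 (and all 6 values in {1, 2, 3, 4, 7, 8} must be used), so locker 8 = 8.

8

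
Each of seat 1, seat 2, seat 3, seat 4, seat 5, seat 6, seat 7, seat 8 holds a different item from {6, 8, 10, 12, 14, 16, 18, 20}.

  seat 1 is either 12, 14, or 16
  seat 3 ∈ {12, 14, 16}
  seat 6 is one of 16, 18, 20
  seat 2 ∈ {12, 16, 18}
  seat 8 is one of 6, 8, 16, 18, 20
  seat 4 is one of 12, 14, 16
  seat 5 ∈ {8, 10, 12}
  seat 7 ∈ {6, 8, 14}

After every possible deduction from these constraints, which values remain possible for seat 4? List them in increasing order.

The 8 variables together cover exactly {6, 8, 10, 12, 14, 16, 18, 20} — 8 values for 8 variables — and 10 appears only in seat 5's list, so seat 5 = 10.
The 3 variables seat 1, seat 3, seat 4 are confined to {12, 14, 16}, which locks those values in; drop them from seat 2, seat 6, seat 7, seat 8.
seat 2's domain is down to {18}, so seat 2 = 18. So seat 6, seat 8 can't be 18.
That leaves seat 6 = 20. Eliminate 20 elsewhere: seat 8.
No further eliminations apply; seat 4 can still be any of 12, 14, 16.

12, 14, 16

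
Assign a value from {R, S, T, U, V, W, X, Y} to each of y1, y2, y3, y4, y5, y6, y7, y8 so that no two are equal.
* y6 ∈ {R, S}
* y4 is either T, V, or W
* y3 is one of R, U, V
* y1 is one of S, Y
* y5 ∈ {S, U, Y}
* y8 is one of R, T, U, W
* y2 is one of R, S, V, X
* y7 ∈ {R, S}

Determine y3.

V

The 8 variables draw from only 8 values {R, S, T, U, V, W, X, Y}, so each is used; only y2 can be X, hence y2 = X.
y6 and y7 share exactly the 2 values {R, S}; by pigeonhole those values go to them, so strike R, S from y1, y3, y5, y8.
That leaves y1 = Y. Remove Y from y5.
y5's domain is down to {U}, so y5 = U. So y3, y8 can't be U.
So y3 = V.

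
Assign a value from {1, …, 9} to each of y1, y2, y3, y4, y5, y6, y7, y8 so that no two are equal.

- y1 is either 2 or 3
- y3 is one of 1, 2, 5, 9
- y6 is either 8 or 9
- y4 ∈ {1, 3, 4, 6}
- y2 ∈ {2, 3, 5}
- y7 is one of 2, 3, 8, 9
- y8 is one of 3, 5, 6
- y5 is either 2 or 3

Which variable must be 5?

y2

Among the 8 variables, 4 fits only y4 (and all 8 values in {1, 2, 3, 4, 5, 6, 8, 9} must be used), so y4 = 4.
The 7 still-open variables draw from only 7 values {1, 2, 3, 5, 6, 8, 9}, so each is used; only y3 can be 1, hence y3 = 1.
Among the 6 still-open variables, 6 fits only y8 (and all 6 values in {2, 3, 5, 6, 8, 9} must be used), so y8 = 6.
The 5 still-open variables together cover exactly {2, 3, 5, 8, 9} — 5 values for 5 variables — and 5 appears only in y2's list, so y2 = 5.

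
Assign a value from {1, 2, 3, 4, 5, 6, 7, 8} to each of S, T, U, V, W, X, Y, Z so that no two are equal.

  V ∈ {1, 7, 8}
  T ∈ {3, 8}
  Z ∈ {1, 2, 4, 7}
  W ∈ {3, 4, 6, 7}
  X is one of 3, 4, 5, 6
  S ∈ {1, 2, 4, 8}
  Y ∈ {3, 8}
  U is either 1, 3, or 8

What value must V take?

7

Among the 8 variables, 5 fits only X (and all 8 values in {1, 2, 3, 4, 5, 6, 7, 8} must be used), so X = 5.
The 7 still-open variables draw from only 7 values {1, 2, 3, 4, 6, 7, 8}, so each is used; only W can be 6, hence W = 6.
The 2 variables T and Y are confined to {3, 8}, which locks those values in; drop them from S, U, V.
That leaves U = 1. Eliminate 1 elsewhere: S, V, Z.
So V = 7.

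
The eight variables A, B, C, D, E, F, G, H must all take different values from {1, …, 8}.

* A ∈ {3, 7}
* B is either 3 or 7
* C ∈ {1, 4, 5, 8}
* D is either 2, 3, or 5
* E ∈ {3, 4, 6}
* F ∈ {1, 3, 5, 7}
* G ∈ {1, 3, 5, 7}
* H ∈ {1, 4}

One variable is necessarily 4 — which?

The 8 variables together cover exactly {1, 2, 3, 4, 5, 6, 7, 8} — 8 values for 8 variables — and 2 appears only in D's list, so D = 2.
The 7 still-open variables together cover exactly {1, 3, 4, 5, 6, 7, 8} — 7 values for 7 variables — and 6 appears only in E's list, so E = 6.
Among the 6 still-open variables, 8 fits only C (and all 6 values in {1, 3, 4, 5, 7, 8} must be used), so C = 8.
Among the 5 still-open variables, 4 fits only H (and all 5 values in {1, 3, 4, 5, 7} must be used), so H = 4.

H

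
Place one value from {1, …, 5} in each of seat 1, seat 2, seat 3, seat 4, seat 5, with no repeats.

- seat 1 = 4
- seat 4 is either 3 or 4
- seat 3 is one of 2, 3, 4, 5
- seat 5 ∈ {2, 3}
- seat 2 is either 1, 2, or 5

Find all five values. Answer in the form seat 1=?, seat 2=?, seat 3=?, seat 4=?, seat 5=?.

seat 1's domain is down to {4}, so seat 1 = 4. Remove 4 from seat 3, seat 4.
seat 4 must be 3 (only option left). Remove 3 from seat 3, seat 5.
That leaves seat 5 = 2. Strike 2 from seat 2, seat 3.
seat 3's domain is down to {5}, so seat 3 = 5. Eliminate 5 elsewhere: seat 2.
seat 2's domain is down to {1}, so seat 2 = 1.

seat 1=4, seat 2=1, seat 3=5, seat 4=3, seat 5=2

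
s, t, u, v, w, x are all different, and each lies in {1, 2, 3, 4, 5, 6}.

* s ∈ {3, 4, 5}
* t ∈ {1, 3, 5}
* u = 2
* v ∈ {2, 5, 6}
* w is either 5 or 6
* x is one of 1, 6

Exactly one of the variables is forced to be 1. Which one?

u's domain is down to {2}, so u = 2. So v can't be 2.
Among the 5 still-open variables, 4 fits only s (and all 5 values in {1, 3, 4, 5, 6} must be used), so s = 4.
The 4 still-open variables draw from only 4 values {1, 3, 5, 6}, so each is used; only t can be 3, hence t = 3.
The 3 still-open variables draw from only 3 values {1, 5, 6}, so each is used; only x can be 1, hence x = 1.

x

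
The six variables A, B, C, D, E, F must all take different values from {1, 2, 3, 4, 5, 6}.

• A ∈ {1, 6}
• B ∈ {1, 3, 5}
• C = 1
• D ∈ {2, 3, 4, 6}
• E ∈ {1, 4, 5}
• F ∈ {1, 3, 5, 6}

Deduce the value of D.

2

C has just one choice, so C = 1. Strike 1 from A, B, E, F.
A's domain is down to {6}, so A = 6. Eliminate 6 elsewhere: D, F.
The 4 still-open variables draw from only 4 values {2, 3, 4, 5}, so each is used; only D can be 2, hence D = 2.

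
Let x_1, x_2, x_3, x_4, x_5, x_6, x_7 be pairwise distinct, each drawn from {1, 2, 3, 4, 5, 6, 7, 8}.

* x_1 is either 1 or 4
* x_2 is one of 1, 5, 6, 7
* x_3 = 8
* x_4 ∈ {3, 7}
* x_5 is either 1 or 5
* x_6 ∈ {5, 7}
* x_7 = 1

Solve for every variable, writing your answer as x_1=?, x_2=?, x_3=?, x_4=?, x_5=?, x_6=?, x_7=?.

x_3 has just one choice, so x_3 = 8.
x_7's domain is down to {1}, so x_7 = 1. Strike 1 from x_1, x_2, x_5.
x_1's domain is down to {4}, so x_1 = 4.
That leaves x_5 = 5. Eliminate 5 elsewhere: x_2, x_6.
x_6 must be 7 (only option left). So x_2, x_4 can't be 7.
x_2 must be 6 (only option left).
x_4's domain is down to {3}, so x_4 = 3.

x_1=4, x_2=6, x_3=8, x_4=3, x_5=5, x_6=7, x_7=1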